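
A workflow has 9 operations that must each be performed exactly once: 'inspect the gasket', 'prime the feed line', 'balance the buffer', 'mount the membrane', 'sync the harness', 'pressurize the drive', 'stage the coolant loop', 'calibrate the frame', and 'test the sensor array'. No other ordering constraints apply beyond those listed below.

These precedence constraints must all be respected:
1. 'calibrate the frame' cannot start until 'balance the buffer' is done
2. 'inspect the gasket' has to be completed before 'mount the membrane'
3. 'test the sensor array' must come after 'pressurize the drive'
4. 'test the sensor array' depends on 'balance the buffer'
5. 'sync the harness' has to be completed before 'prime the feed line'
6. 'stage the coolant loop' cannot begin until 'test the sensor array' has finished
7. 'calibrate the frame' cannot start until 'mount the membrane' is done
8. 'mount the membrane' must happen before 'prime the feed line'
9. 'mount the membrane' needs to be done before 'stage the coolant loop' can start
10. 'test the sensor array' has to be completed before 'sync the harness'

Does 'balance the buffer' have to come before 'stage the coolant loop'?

Following the dependencies: 'balance the buffer' → 'test the sensor array' → 'stage the coolant loop'.
Hence 'balance the buffer' necessarily comes before 'stage the coolant loop'.

Yes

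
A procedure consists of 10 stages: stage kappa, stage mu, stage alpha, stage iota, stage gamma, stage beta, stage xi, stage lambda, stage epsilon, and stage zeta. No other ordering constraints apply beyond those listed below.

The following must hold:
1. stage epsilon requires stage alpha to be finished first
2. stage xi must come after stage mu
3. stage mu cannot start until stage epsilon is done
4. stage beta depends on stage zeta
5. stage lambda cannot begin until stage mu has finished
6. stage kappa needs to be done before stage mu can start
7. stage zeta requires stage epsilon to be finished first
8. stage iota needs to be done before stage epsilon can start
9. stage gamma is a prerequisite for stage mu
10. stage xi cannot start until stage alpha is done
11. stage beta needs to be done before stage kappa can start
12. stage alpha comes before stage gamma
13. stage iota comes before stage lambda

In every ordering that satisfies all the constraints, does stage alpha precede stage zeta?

Tracing the constraints gives a chain: stage alpha → stage epsilon → stage zeta.
So stage alpha must precede stage zeta in any valid ordering.

Yes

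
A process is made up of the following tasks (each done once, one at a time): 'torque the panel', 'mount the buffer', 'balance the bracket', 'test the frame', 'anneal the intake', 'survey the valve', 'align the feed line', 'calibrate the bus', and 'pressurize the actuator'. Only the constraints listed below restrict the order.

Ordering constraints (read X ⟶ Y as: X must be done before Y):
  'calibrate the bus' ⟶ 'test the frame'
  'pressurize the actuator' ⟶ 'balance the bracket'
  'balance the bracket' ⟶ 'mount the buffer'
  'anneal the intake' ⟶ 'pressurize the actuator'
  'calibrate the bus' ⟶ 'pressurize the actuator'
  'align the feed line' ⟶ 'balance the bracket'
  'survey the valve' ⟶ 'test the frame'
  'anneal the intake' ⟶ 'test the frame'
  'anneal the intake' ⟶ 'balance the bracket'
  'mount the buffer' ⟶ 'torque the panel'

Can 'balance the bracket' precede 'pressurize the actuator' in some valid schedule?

No

The constraints give a chain 'pressurize the actuator' → 'balance the bracket', which forces 'pressurize the actuator' before 'balance the bracket'.
Hence 'balance the bracket' can never be scheduled before 'pressurize the actuator'.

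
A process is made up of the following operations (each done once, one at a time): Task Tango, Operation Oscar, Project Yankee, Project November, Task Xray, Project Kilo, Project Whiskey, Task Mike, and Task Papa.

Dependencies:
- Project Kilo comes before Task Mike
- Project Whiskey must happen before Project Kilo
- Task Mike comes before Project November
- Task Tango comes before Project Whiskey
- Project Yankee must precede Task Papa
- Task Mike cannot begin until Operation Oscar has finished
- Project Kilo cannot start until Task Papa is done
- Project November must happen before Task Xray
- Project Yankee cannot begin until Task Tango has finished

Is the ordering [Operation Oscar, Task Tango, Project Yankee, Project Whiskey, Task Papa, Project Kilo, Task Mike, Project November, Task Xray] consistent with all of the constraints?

Yes

Every stated constraint is respected: Operation Oscar sits at position 1, ahead of Task Mike at position 7, and each of the other listed pairs likewise has the predecessor earlier in the sequence.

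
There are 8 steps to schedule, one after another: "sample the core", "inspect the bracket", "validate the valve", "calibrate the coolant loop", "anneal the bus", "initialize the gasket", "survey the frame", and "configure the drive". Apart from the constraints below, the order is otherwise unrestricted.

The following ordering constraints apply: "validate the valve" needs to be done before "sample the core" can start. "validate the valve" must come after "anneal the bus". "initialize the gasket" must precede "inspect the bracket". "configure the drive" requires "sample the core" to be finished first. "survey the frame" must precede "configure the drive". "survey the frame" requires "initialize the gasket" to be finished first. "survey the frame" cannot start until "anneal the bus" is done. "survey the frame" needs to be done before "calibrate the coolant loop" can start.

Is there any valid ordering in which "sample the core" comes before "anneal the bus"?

Following "anneal the bus" → "validate the valve" → "sample the core", "anneal the bus" must precede "sample the core" in every valid ordering.
Hence "sample the core" can never be scheduled before "anneal the bus".

No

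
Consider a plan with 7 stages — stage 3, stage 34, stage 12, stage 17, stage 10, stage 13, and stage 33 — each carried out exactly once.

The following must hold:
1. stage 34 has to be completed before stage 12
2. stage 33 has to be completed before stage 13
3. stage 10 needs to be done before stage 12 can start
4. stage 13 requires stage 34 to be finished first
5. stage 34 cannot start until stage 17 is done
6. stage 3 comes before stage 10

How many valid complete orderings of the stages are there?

The stages with no prerequisites are stage 3, stage 17, stage 33; any of them can be placed first.
Enumerating by repeatedly choosing an available stage (one whose prerequisites are all placed) gives 81 distinct complete orderings.

81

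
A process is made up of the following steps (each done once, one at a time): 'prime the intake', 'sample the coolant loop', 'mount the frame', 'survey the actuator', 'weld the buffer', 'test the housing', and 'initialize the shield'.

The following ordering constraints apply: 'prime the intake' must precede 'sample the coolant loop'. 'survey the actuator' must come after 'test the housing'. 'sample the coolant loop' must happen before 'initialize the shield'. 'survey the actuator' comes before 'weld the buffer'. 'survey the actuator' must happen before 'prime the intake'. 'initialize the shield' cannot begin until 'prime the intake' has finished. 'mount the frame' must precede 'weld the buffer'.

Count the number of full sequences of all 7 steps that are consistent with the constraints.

2 steps have no prerequisites ('mount the frame', 'test the housing'), so any of them could come first.
Enumerating by repeatedly choosing an available step (one whose prerequisites are all placed) gives 18 distinct complete orderings.

18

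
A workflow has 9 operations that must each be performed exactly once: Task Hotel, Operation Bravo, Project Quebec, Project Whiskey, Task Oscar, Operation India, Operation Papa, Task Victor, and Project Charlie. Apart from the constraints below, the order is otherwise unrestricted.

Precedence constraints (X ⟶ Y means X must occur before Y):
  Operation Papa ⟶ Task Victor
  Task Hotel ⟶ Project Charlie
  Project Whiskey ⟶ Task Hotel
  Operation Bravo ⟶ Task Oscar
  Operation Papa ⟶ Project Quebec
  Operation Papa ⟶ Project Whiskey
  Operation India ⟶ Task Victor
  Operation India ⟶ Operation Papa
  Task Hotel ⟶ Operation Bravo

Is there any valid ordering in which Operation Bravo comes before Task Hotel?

The constraints give a chain Task Hotel → Operation Bravo, which forces Task Hotel before Operation Bravo.
So no valid ordering can have Operation Bravo before Task Hotel.

No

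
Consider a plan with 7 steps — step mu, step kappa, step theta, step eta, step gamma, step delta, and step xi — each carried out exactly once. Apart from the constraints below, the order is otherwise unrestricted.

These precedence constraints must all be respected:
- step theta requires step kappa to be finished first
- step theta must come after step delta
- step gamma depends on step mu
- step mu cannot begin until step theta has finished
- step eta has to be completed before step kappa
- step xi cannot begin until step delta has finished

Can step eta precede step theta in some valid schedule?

Every valid ordering already has step eta before step theta (the constraints require it), so in particular at least one does.

Yes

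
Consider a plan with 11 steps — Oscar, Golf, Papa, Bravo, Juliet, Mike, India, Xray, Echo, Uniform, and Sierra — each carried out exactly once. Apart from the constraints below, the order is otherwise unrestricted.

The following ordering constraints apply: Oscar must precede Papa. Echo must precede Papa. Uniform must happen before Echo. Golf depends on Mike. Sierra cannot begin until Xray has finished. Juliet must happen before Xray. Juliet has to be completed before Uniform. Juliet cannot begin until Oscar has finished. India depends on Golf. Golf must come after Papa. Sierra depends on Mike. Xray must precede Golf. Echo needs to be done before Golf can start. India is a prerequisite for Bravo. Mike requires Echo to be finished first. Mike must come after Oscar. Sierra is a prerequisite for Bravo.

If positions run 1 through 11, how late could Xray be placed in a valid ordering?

The steps that are forced after Xray, directly or by a chain of constraints, are Golf, Bravo, India, Sierra. That's 4 steps.
So at least 4 steps follow Xray, putting Xray no later than position 7. That position is achievable by scheduling everything else first.

7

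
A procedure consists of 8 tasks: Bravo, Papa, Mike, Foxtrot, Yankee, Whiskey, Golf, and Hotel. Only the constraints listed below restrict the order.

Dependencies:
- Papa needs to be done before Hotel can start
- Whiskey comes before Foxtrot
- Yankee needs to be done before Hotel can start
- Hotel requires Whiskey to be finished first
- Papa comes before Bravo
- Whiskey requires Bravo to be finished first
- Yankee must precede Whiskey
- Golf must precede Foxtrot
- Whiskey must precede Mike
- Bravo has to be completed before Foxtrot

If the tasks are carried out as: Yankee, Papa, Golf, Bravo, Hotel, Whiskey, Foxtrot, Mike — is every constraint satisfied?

No

The sequence places Hotel ahead of Whiskey.
Since Whiskey is required before Hotel, the ordering is invalid.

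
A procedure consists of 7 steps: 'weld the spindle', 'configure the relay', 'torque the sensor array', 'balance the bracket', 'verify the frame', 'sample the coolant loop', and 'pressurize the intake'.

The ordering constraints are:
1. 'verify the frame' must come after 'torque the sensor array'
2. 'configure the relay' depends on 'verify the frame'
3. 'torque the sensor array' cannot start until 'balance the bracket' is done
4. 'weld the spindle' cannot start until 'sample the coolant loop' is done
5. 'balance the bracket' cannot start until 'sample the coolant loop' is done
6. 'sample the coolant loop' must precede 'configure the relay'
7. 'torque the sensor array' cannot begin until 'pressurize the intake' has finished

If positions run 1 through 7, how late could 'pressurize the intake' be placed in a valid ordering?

4

Following every chain forward from 'pressurize the intake', the steps that must come later are 'configure the relay', 'torque the sensor array', 'verify the frame' — 3 of them.
With 3 mandatory successors out of 7 steps total, the latest slot for 'pressurize the intake' is 7−3 = 4, and it's reachable by doing all non-successors before 'pressurize the intake'.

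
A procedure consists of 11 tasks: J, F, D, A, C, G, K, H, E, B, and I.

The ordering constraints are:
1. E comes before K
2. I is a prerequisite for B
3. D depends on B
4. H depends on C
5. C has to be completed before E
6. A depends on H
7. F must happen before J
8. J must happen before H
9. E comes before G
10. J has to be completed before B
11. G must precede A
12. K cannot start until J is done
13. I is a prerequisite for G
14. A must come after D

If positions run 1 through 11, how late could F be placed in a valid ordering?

5

Every task that must follow F has to come after it. Tracing all chains starting from F, those tasks are: J, D, A, K, H, B — 6 in total.
With 6 mandatory successors out of 11 tasks total, the latest slot for F is 11−6 = 5, and it's reachable by doing all non-successors before F.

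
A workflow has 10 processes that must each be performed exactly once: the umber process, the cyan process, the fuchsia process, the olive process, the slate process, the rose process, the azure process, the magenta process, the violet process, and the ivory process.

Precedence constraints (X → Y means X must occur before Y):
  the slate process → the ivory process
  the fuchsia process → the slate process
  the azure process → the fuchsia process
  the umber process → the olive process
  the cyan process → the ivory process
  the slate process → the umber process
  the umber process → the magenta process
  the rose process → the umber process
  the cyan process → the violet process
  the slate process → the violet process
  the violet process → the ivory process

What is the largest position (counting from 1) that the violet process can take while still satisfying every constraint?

9

Following the constraints forward from the violet process, its only required successor is the ivory process.
With 1 mandatory successor out of 10 processes total, the latest slot for the violet process is 10−1 = 9, and it's reachable by doing all non-successors before the violet process.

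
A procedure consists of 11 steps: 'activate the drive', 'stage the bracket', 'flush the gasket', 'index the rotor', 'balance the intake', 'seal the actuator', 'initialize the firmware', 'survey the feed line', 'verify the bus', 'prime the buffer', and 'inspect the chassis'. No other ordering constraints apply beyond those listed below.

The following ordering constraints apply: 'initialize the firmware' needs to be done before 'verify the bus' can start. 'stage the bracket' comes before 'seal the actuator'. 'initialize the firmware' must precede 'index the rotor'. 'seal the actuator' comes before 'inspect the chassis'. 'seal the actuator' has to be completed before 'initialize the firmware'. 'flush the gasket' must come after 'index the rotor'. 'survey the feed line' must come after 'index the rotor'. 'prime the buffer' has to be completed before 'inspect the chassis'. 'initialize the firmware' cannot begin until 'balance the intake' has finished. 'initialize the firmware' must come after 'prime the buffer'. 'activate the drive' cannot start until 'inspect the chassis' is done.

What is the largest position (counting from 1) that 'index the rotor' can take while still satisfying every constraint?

9

Every step that must follow 'index the rotor' has to come after it. Tracing all chains starting from 'index the rotor', those steps are: 'flush the gasket', 'survey the feed line' — 2 in total.
So at least 2 steps follow 'index the rotor', putting 'index the rotor' no later than position 9. That position is achievable by scheduling everything else first.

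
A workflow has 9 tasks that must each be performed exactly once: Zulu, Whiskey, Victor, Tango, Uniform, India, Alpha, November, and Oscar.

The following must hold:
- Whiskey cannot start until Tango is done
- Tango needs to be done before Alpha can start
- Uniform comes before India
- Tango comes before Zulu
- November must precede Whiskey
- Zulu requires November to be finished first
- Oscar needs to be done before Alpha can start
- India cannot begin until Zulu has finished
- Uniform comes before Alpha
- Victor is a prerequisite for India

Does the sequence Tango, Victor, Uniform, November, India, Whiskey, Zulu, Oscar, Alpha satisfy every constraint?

No

Here Zulu comes after India.
That contradicts the constraint that Zulu must precede India.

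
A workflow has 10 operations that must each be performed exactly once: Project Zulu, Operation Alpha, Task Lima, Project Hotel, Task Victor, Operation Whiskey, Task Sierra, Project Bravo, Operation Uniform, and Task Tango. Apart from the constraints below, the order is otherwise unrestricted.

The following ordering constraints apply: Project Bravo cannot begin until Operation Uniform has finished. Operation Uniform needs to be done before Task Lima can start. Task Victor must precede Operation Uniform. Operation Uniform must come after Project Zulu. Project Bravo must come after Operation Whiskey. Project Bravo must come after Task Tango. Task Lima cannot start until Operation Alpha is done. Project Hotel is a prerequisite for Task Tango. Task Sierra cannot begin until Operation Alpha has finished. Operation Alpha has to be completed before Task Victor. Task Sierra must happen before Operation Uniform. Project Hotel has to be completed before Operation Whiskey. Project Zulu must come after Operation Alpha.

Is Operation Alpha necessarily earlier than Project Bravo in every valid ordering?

Yes

Tracing the constraints gives a chain: Operation Alpha → Project Zulu → Operation Uniform → Project Bravo.
That forces Operation Alpha before Project Bravo in every valid schedule.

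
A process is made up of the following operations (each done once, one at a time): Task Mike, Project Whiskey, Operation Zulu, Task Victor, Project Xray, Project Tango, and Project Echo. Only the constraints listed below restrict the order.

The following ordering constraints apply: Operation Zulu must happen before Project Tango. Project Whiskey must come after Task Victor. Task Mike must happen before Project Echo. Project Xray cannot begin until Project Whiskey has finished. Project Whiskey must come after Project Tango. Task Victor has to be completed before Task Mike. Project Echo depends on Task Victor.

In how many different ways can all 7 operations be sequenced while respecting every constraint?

31

The operations with no prerequisites are Operation Zulu, Task Victor; any of them can be placed first.
Enumerating by repeatedly choosing an available operation (one whose prerequisites are all placed) gives 31 distinct complete orderings.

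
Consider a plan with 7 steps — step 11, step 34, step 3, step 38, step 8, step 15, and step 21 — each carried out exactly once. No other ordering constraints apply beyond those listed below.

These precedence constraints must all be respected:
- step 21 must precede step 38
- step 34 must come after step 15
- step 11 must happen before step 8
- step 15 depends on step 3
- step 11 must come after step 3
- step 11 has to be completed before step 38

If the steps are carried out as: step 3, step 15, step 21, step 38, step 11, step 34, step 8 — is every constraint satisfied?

No

In the proposed order, step 38 appears before step 11.
But one of the constraints requires step 11 before step 38, so this ordering violates it.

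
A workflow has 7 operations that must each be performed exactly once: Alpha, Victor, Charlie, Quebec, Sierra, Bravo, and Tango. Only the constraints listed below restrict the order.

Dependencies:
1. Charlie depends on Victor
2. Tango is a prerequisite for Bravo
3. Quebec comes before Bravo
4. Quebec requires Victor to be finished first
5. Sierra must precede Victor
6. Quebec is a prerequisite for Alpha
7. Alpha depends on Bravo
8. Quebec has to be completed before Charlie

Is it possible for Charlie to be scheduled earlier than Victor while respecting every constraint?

Following Victor → Charlie, Victor must precede Charlie in every valid ordering.
So no valid ordering can have Charlie before Victor.

No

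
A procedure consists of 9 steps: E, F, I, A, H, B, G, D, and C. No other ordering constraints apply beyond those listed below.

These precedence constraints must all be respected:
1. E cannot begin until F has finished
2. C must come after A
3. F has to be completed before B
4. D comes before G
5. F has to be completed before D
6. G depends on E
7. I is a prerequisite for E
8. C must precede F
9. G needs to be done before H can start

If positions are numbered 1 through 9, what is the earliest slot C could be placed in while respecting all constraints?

Working backwards through the constraints from C, its only required predecessor is A.
So at minimum 1 step comes before C, putting C no earlier than position 2. That position is achievable by scheduling exactly that predecessor first.

2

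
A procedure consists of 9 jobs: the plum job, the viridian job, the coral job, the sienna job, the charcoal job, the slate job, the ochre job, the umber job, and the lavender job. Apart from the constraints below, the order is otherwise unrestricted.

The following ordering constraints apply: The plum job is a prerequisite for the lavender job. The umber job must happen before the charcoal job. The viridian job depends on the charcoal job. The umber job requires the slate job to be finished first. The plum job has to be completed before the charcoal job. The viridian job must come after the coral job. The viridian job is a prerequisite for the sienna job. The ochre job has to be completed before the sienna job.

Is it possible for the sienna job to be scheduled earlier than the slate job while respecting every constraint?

There is a dependency chain the slate job → the umber job → the charcoal job → the viridian job → the sienna job, so the sienna job always comes after the slate job.
So no valid ordering can have the sienna job before the slate job.

No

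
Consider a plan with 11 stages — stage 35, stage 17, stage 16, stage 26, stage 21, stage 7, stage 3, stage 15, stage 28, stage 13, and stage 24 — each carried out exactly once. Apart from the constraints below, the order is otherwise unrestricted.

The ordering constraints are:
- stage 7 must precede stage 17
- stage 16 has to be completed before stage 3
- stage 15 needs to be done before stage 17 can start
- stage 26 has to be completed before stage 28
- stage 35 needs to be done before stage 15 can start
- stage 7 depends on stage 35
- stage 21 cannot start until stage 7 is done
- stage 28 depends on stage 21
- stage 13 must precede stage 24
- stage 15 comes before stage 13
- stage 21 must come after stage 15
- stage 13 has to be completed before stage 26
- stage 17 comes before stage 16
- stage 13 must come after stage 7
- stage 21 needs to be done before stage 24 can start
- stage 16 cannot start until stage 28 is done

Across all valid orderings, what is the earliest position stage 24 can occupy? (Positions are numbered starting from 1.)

6

Every stage that must precede stage 24 has to come before it. Tracing all chains that end at stage 24, those stages are: stage 35, stage 21, stage 7, stage 15, stage 13 — 5 in total.
So at minimum 5 stages come before stage 24, putting stage 24 no earlier than position 6. That position is achievable by scheduling exactly those predecessors first.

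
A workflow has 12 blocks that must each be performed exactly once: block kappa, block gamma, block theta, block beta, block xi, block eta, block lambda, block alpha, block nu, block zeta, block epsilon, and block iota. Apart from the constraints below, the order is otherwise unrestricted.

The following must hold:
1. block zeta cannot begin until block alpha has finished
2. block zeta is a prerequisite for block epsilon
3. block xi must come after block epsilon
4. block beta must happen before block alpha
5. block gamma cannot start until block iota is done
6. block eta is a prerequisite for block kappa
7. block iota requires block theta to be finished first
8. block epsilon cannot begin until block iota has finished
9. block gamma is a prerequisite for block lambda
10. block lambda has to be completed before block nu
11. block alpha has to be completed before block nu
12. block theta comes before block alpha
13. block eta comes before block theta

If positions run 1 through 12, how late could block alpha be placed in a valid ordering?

The blocks that are forced after block alpha, directly or by a chain of constraints, are block xi, block nu, block zeta, block epsilon. That's 4 blocks.
So at least 4 blocks follow block alpha, putting block alpha no later than position 8. That position is achievable by scheduling everything else first.

8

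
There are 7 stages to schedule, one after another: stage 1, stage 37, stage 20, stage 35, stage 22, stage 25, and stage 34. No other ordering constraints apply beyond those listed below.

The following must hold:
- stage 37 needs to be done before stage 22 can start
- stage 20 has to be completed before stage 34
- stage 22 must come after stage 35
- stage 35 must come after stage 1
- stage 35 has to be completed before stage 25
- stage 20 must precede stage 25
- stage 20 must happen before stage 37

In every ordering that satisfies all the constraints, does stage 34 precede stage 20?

No

In fact the dependencies run the other way: stage 20 → stage 34.
So stage 34 never precedes stage 20.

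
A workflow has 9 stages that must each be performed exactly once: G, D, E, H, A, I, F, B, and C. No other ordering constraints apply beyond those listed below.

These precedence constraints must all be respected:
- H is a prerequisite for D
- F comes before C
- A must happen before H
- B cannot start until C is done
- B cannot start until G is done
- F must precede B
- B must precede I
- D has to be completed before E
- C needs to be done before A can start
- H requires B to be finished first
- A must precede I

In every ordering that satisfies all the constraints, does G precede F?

No chain of constraints connects G to F in either direction.
There exist valid orderings with F before G, so G is not required to come first.

No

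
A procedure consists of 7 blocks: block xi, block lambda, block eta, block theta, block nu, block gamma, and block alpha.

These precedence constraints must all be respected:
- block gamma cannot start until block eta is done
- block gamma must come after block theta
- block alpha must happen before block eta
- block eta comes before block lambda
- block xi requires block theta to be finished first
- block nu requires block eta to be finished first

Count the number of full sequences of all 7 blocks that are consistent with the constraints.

106

2 blocks have no prerequisites (block theta, block alpha), so any of them could come first.
Systematically extending each partial ordering one block at a time and counting, there are 106 complete orderings.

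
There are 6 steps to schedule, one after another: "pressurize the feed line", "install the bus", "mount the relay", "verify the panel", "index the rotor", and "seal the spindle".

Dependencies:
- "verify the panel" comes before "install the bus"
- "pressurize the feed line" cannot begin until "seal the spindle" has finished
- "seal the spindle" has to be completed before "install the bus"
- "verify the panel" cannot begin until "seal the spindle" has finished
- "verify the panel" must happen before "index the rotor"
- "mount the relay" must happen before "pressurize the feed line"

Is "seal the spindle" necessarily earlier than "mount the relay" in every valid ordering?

"seal the spindle" and "mount the relay" are not related by any chain of constraints.
A valid ordering placing "mount the relay" before "seal the spindle" exists, so the answer is no.

No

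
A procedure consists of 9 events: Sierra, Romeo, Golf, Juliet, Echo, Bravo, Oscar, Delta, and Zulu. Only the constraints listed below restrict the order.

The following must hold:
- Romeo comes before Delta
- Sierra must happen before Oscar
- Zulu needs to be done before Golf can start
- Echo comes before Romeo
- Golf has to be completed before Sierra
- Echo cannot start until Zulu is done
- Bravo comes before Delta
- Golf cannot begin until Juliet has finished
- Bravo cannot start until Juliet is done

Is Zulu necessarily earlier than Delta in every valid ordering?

Yes

Chaining the stated constraints: Zulu → Echo → Romeo → Delta.
So Zulu must precede Delta in any valid ordering.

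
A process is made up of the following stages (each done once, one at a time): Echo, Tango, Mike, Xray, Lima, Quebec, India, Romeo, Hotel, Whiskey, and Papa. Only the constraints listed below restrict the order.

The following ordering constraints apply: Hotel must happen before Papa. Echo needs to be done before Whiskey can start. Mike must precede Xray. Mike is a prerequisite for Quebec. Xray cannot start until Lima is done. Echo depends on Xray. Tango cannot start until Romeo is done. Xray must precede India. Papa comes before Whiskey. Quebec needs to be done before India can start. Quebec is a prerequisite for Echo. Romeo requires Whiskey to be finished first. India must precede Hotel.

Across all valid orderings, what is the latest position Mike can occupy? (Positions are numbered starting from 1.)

2

Following every chain forward from Mike, the stages that must come later are Echo, Tango, Xray, Quebec, India, Romeo, Hotel, Whiskey, Papa — 9 of them.
With 9 mandatory successors out of 11 stages total, the latest slot for Mike is 11−9 = 2, and it's reachable by doing all non-successors before Mike.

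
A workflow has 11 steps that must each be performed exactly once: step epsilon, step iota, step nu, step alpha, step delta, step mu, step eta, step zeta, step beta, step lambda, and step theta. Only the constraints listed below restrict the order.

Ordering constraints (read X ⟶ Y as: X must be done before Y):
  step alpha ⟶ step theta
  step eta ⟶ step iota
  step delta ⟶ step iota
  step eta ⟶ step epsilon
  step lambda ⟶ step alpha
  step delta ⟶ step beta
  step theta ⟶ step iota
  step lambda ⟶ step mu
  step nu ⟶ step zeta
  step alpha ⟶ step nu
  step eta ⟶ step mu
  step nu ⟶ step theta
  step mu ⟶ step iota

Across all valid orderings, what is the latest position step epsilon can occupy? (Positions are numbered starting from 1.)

11

No constraint forces any step after step epsilon, so it can be placed last, in position 11.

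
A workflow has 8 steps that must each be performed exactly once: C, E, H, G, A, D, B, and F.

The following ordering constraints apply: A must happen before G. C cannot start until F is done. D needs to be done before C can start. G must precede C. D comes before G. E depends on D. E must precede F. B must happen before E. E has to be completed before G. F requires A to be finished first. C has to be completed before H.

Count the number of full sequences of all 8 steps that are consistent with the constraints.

3 steps have no prerequisites (A, D, B), so any of them could come first.
Systematically extending each partial ordering one step at a time and counting, there are 16 complete orderings.

16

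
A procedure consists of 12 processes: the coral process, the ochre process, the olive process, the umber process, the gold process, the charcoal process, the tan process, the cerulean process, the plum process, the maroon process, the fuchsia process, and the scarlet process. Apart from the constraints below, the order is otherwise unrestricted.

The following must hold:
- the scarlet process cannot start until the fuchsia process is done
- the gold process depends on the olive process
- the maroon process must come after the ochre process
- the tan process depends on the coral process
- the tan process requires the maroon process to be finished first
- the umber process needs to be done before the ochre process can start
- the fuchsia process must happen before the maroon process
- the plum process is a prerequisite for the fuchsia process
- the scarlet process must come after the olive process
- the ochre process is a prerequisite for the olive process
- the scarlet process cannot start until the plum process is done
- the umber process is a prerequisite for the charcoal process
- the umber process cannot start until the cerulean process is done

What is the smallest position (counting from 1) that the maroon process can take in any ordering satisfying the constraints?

Working backwards through the constraints from the maroon process, its full set of required predecessors is the ochre process, the umber process, the cerulean process, the plum process, the fuchsia process — 5 of them.
So at minimum 5 processes come before the maroon process, putting the maroon process no earlier than position 6. That position is achievable by scheduling exactly those predecessors first.

6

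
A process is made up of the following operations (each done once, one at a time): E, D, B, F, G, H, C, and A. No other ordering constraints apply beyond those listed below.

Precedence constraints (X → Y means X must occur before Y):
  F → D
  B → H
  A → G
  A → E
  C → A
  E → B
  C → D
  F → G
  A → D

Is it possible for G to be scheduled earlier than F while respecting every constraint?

No

There is a dependency chain F → G, so G always comes after F.
So no valid ordering can have G before F.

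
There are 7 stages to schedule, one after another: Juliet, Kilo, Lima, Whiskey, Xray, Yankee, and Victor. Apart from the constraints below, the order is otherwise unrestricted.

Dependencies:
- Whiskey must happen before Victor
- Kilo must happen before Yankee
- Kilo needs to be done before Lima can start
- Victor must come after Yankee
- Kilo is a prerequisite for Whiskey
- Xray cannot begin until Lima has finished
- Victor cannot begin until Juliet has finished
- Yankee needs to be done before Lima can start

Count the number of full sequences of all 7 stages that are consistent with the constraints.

2 stages have no prerequisites (Juliet, Kilo), so any of them could come first.
Counting all ways to extend the partial order to a total order gives 47.

47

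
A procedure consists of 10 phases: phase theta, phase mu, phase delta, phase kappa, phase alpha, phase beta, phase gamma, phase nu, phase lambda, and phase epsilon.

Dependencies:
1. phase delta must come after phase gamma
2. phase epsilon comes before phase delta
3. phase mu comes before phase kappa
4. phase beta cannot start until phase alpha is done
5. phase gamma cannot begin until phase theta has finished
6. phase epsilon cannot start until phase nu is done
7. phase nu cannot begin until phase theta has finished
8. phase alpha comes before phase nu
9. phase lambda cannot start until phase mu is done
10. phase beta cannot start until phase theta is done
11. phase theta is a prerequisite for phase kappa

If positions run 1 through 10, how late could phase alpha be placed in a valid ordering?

Following every chain forward from phase alpha, the phases that must come later are phase delta, phase beta, phase nu, phase epsilon — 4 of them.
With 4 mandatory successors out of 10 phases total, the latest slot for phase alpha is 10−4 = 6, and it's reachable by doing all non-successors before phase alpha.

6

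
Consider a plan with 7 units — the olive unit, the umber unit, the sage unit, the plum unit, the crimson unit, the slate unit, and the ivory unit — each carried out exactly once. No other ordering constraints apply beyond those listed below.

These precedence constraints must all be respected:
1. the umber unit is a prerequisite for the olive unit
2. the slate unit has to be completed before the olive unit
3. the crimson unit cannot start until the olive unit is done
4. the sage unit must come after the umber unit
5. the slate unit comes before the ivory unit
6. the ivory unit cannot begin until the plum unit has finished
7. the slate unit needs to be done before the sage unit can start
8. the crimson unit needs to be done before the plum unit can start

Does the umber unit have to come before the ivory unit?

Tracing the constraints gives a chain: the umber unit → the olive unit → the crimson unit → the plum unit → the ivory unit.
Hence the umber unit necessarily comes before the ivory unit.

Yes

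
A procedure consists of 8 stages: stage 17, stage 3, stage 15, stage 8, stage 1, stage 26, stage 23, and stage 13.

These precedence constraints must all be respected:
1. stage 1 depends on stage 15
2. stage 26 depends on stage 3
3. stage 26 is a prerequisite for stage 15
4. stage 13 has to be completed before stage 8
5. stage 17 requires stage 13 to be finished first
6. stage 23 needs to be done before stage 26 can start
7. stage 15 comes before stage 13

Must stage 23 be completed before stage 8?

Yes

Chaining the stated constraints: stage 23 → stage 26 → stage 15 → stage 13 → stage 8.
That forces stage 23 before stage 8 in every valid schedule.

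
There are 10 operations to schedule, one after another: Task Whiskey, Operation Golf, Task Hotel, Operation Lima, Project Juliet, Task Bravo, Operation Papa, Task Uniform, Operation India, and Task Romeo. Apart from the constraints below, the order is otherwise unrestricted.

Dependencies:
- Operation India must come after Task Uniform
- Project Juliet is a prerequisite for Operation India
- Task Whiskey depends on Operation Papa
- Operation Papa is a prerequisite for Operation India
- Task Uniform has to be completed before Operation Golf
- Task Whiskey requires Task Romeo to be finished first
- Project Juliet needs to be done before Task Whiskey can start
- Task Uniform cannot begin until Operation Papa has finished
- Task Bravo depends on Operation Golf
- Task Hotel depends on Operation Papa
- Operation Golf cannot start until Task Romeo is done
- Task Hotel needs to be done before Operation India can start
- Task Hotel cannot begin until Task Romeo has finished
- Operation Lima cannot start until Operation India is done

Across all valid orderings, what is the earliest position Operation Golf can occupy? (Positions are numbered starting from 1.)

Every operation that must precede Operation Golf has to come before it. Tracing all chains that end at Operation Golf, those operations are: Operation Papa, Task Uniform, Task Romeo — 3 in total.
So at minimum 3 operations come before Operation Golf, putting Operation Golf no earlier than position 4. That position is achievable by scheduling exactly those predecessors first.

4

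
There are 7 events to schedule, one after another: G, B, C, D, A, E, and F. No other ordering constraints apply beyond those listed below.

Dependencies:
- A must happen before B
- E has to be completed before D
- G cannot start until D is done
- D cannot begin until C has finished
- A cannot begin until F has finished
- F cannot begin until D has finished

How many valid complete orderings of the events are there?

The events with no prerequisites are C, E; any of them can be placed first.
Counting all ways to extend the partial order to a total order gives 8.

8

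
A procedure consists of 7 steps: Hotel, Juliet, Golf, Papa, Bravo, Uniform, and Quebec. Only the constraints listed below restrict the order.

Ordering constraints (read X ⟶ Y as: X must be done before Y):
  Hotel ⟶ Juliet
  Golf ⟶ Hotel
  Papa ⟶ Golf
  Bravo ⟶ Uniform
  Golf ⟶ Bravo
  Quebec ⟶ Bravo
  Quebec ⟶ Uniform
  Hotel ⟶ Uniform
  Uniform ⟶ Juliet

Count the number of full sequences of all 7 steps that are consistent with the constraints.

7

2 steps have no prerequisites (Papa, Quebec), so any of them could come first.
Systematically extending each partial ordering one step at a time and counting, there are 7 complete orderings.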